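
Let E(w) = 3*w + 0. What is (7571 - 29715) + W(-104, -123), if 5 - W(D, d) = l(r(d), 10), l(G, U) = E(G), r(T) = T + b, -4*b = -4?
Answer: -21773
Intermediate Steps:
b = 1 (b = -1/4*(-4) = 1)
r(T) = 1 + T (r(T) = T + 1 = 1 + T)
E(w) = 3*w
l(G, U) = 3*G
W(D, d) = 2 - 3*d (W(D, d) = 5 - 3*(1 + d) = 5 - (3 + 3*d) = 5 + (-3 - 3*d) = 2 - 3*d)
(7571 - 29715) + W(-104, -123) = (7571 - 29715) + (2 - 3*(-123)) = -22144 + (2 + 369) = -22144 + 371 = -21773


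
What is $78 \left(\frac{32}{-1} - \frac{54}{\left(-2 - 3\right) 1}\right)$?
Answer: $- \frac{8268}{5} \approx -1653.6$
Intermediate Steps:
$78 \left(\frac{32}{-1} - \frac{54}{\left(-2 - 3\right) 1}\right) = 78 \left(32 \left(-1\right) - \frac{54}{\left(-5\right) 1}\right) = 78 \left(-32 - \frac{54}{-5}\right) = 78 \left(-32 - - \frac{54}{5}\right) = 78 \left(-32 + \frac{54}{5}\right) = 78 \left(- \frac{106}{5}\right) = - \frac{8268}{5}$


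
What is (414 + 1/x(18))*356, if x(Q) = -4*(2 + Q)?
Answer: 2947591/20 ≈ 1.4738e+5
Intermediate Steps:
x(Q) = -8 - 4*Q
(414 + 1/x(18))*356 = (414 + 1/(-8 - 4*18))*356 = (414 + 1/(-8 - 72))*356 = (414 + 1/(-80))*356 = (414 - 1/80)*356 = (33119/80)*356 = 2947591/20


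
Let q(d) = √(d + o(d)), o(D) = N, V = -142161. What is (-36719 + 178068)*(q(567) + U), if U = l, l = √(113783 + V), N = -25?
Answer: 141349*√542 + 141349*I*√28378 ≈ 3.2907e+6 + 2.3811e+7*I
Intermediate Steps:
o(D) = -25
l = I*√28378 (l = √(113783 - 142161) = √(-28378) = I*√28378 ≈ 168.46*I)
q(d) = √(-25 + d) (q(d) = √(d - 25) = √(-25 + d))
U = I*√28378 ≈ 168.46*I
(-36719 + 178068)*(q(567) + U) = (-36719 + 178068)*(√(-25 + 567) + I*√28378) = 141349*(√542 + I*√28378) = 141349*√542 + 141349*I*√28378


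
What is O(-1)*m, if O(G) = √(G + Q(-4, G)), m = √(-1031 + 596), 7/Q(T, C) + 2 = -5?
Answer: -√870 ≈ -29.496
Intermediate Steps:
Q(T, C) = -1 (Q(T, C) = 7/(-2 - 5) = 7/(-7) = 7*(-⅐) = -1)
m = I*√435 (m = √(-435) = I*√435 ≈ 20.857*I)
O(G) = √(-1 + G) (O(G) = √(G - 1) = √(-1 + G))
O(-1)*m = √(-1 - 1)*(I*√435) = √(-2)*(I*√435) = (I*√2)*(I*√435) = -√870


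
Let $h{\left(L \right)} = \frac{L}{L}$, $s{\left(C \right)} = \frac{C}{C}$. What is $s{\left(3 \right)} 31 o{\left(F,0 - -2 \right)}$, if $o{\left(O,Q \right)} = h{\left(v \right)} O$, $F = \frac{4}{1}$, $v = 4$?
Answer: $124$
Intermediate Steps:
$s{\left(C \right)} = 1$
$h{\left(L \right)} = 1$
$F = 4$ ($F = 4 \cdot 1 = 4$)
$o{\left(O,Q \right)} = O$ ($o{\left(O,Q \right)} = 1 O = O$)
$s{\left(3 \right)} 31 o{\left(F,0 - -2 \right)} = 1 \cdot 31 \cdot 4 = 31 \cdot 4 = 124$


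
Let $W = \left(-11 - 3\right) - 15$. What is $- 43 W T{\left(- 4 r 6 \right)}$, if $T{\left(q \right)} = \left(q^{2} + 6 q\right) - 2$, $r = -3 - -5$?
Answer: $2511458$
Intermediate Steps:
$r = 2$ ($r = -3 + 5 = 2$)
$W = -29$ ($W = -14 - 15 = -29$)
$T{\left(q \right)} = -2 + q^{2} + 6 q$
$- 43 W T{\left(- 4 r 6 \right)} = \left(-43\right) \left(-29\right) \left(-2 + \left(\left(-4\right) 2 \cdot 6\right)^{2} + 6 \left(-4\right) 2 \cdot 6\right) = 1247 \left(-2 + \left(\left(-8\right) 6\right)^{2} + 6 \left(\left(-8\right) 6\right)\right) = 1247 \left(-2 + \left(-48\right)^{2} + 6 \left(-48\right)\right) = 1247 \left(-2 + 2304 - 288\right) = 1247 \cdot 2014 = 2511458$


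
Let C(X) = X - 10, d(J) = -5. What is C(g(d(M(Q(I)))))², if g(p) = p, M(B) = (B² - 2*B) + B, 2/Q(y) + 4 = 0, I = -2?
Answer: 225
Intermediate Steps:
Q(y) = -½ (Q(y) = 2/(-4 + 0) = 2/(-4) = 2*(-¼) = -½)
M(B) = B² - B
C(X) = -10 + X
C(g(d(M(Q(I)))))² = (-10 - 5)² = (-15)² = 225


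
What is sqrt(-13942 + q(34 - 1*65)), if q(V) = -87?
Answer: I*sqrt(14029) ≈ 118.44*I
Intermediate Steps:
sqrt(-13942 + q(34 - 1*65)) = sqrt(-13942 - 87) = sqrt(-14029) = I*sqrt(14029)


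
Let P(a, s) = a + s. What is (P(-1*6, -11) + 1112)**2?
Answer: 1199025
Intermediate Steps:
(P(-1*6, -11) + 1112)**2 = ((-1*6 - 11) + 1112)**2 = ((-6 - 11) + 1112)**2 = (-17 + 1112)**2 = 1095**2 = 1199025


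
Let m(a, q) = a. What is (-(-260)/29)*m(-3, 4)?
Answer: -780/29 ≈ -26.897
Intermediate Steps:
(-(-260)/29)*m(-3, 4) = -(-260)/29*(-3) = -20*(-13/29)*(-3) = (260/29)*(-3) = -780/29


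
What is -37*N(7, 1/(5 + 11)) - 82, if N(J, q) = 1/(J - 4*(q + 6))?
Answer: -5510/69 ≈ -79.855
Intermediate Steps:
N(J, q) = 1/(-24 + J - 4*q) (N(J, q) = 1/(J - 4*(6 + q)) = 1/(J + (-24 - 4*q)) = 1/(-24 + J - 4*q))
-37*N(7, 1/(5 + 11)) - 82 = -(-37)/(24 - 1*7 + 4/(5 + 11)) - 82 = -(-37)/(24 - 7 + 4/16) - 82 = -(-37)/(24 - 7 + 4*(1/16)) - 82 = -(-37)/(24 - 7 + 1/4) - 82 = -(-37)/69/4 - 82 = -(-37)*4/69 - 82 = -37*(-4/69) - 82 = 148/69 - 82 = -5510/69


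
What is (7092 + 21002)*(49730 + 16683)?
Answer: 1865806822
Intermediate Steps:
(7092 + 21002)*(49730 + 16683) = 28094*66413 = 1865806822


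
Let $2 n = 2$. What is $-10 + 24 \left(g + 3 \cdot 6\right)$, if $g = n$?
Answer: $446$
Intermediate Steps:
$n = 1$ ($n = \frac{1}{2} \cdot 2 = 1$)
$g = 1$
$-10 + 24 \left(g + 3 \cdot 6\right) = -10 + 24 \left(1 + 3 \cdot 6\right) = -10 + 24 \left(1 + 18\right) = -10 + 24 \cdot 19 = -10 + 456 = 446$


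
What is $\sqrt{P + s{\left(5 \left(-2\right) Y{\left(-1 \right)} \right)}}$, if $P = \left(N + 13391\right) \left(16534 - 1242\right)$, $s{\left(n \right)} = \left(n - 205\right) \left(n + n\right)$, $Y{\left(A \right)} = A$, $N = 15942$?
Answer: $556 \sqrt{1451} \approx 21179.0$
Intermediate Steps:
$s{\left(n \right)} = 2 n \left(-205 + n\right)$ ($s{\left(n \right)} = \left(-205 + n\right) 2 n = 2 n \left(-205 + n\right)$)
$P = 448560236$ ($P = \left(15942 + 13391\right) \left(16534 - 1242\right) = 29333 \cdot 15292 = 448560236$)
$\sqrt{P + s{\left(5 \left(-2\right) Y{\left(-1 \right)} \right)}} = \sqrt{448560236 + 2 \cdot 5 \left(-2\right) \left(-1\right) \left(-205 + 5 \left(-2\right) \left(-1\right)\right)} = \sqrt{448560236 + 2 \left(\left(-10\right) \left(-1\right)\right) \left(-205 - -10\right)} = \sqrt{448560236 + 2 \cdot 10 \left(-205 + 10\right)} = \sqrt{448560236 + 2 \cdot 10 \left(-195\right)} = \sqrt{448560236 - 3900} = \sqrt{448556336} = 556 \sqrt{1451}$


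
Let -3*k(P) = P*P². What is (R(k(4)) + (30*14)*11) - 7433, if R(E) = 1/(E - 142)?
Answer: -1378373/490 ≈ -2813.0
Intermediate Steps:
k(P) = -P³/3 (k(P) = -P*P²/3 = -P³/3)
R(E) = 1/(-142 + E)
(R(k(4)) + (30*14)*11) - 7433 = (1/(-142 - ⅓*4³) + (30*14)*11) - 7433 = (1/(-142 - ⅓*64) + 420*11) - 7433 = (1/(-142 - 64/3) + 4620) - 7433 = (1/(-490/3) + 4620) - 7433 = (-3/490 + 4620) - 7433 = 2263797/490 - 7433 = -1378373/490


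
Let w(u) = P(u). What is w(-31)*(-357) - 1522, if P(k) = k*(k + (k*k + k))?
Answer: 9947711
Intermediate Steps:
P(k) = k*(k² + 2*k) (P(k) = k*(k + (k² + k)) = k*(k + (k + k²)) = k*(k² + 2*k))
w(u) = u²*(2 + u)
w(-31)*(-357) - 1522 = ((-31)²*(2 - 31))*(-357) - 1522 = (961*(-29))*(-357) - 1522 = -27869*(-357) - 1522 = 9949233 - 1522 = 9947711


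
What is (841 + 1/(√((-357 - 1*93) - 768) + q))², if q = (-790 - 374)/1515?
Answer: 3*(-73196598300547*I + 92246775410*√1218)/(2*(-155234953*I + 195940*√1218)) ≈ 7.0728e+5 - 48.172*I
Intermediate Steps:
q = -388/505 (q = -1164*1/1515 = -388/505 ≈ -0.76832)
(841 + 1/(√((-357 - 1*93) - 768) + q))² = (841 + 1/(√((-357 - 1*93) - 768) - 388/505))² = (841 + 1/(√((-357 - 93) - 768) - 388/505))² = (841 + 1/(√(-450 - 768) - 388/505))² = (841 + 1/(√(-1218) - 388/505))² = (841 + 1/(I*√1218 - 388/505))² = (841 + 1/(-388/505 + I*√1218))²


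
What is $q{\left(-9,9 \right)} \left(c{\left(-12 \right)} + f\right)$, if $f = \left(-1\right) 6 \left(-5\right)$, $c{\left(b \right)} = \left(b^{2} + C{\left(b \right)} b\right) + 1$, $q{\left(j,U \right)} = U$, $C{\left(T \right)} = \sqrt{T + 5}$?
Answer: $1575 - 108 i \sqrt{7} \approx 1575.0 - 285.74 i$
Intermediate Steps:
$C{\left(T \right)} = \sqrt{5 + T}$
$c{\left(b \right)} = 1 + b^{2} + b \sqrt{5 + b}$ ($c{\left(b \right)} = \left(b^{2} + \sqrt{5 + b} b\right) + 1 = \left(b^{2} + b \sqrt{5 + b}\right) + 1 = 1 + b^{2} + b \sqrt{5 + b}$)
$f = 30$ ($f = \left(-6\right) \left(-5\right) = 30$)
$q{\left(-9,9 \right)} \left(c{\left(-12 \right)} + f\right) = 9 \left(\left(1 + \left(-12\right)^{2} - 12 \sqrt{5 - 12}\right) + 30\right) = 9 \left(\left(1 + 144 - 12 \sqrt{-7}\right) + 30\right) = 9 \left(\left(1 + 144 - 12 i \sqrt{7}\right) + 30\right) = 9 \left(\left(145 - 12 i \sqrt{7}\right) + 30\right) = 9 \left(175 - 12 i \sqrt{7}\right) = 1575 - 108 i \sqrt{7}$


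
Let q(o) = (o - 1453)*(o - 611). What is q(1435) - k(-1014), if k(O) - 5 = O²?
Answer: -1043033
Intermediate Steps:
k(O) = 5 + O²
q(o) = (-1453 + o)*(-611 + o)
q(1435) - k(-1014) = (887783 + 1435² - 2064*1435) - (5 + (-1014)²) = (887783 + 2059225 - 2961840) - (5 + 1028196) = -14832 - 1*1028201 = -14832 - 1028201 = -1043033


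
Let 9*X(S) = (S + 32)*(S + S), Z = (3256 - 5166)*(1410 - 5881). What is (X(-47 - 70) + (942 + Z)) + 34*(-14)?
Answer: 8542286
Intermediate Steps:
Z = 8539610 (Z = -1910*(-4471) = 8539610)
X(S) = 2*S*(32 + S)/9 (X(S) = ((S + 32)*(S + S))/9 = ((32 + S)*(2*S))/9 = (2*S*(32 + S))/9 = 2*S*(32 + S)/9)
(X(-47 - 70) + (942 + Z)) + 34*(-14) = (2*(-47 - 70)*(32 + (-47 - 70))/9 + (942 + 8539610)) + 34*(-14) = ((2/9)*(-117)*(32 - 117) + 8540552) - 476 = ((2/9)*(-117)*(-85) + 8540552) - 476 = (2210 + 8540552) - 476 = 8542762 - 476 = 8542286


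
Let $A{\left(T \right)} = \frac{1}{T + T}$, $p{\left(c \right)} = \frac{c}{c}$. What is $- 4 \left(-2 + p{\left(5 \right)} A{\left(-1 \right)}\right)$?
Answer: $10$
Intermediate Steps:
$p{\left(c \right)} = 1$
$A{\left(T \right)} = \frac{1}{2 T}$
$- 4 \left(-2 + p{\left(5 \right)} A{\left(-1 \right)}\right) = - 4 \left(-2 + 1 \frac{1}{2 \left(-1\right)}\right) = - 4 \left(-2 + 1 \cdot \frac{1}{2} \left(-1\right)\right) = - 4 \left(-2 + 1 \left(- \frac{1}{2}\right)\right) = - 4 \left(-2 - \frac{1}{2}\right) = \left(-4\right) \left(- \frac{5}{2}\right) = 10$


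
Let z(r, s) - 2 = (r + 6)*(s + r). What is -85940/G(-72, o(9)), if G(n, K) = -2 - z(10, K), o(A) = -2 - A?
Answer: -21485/3 ≈ -7161.7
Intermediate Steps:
z(r, s) = 2 + (6 + r)*(r + s) (z(r, s) = 2 + (r + 6)*(s + r) = 2 + (6 + r)*(r + s))
G(n, K) = -164 - 16*K (G(n, K) = -2 - (2 + 10**2 + 6*10 + 6*K + 10*K) = -2 - (2 + 100 + 60 + 6*K + 10*K) = -2 - (162 + 16*K) = -2 + (-162 - 16*K) = -164 - 16*K)
-85940/G(-72, o(9)) = -85940/(-164 - 16*(-2 - 1*9)) = -85940/(-164 - 16*(-2 - 9)) = -85940/(-164 - 16*(-11)) = -85940/(-164 + 176) = -85940/12 = -85940*1/12 = -21485/3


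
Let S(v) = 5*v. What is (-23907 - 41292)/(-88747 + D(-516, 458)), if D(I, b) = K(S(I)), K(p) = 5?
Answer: 65199/88742 ≈ 0.73470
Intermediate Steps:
D(I, b) = 5
(-23907 - 41292)/(-88747 + D(-516, 458)) = (-23907 - 41292)/(-88747 + 5) = -65199/(-88742) = -65199*(-1/88742) = 65199/88742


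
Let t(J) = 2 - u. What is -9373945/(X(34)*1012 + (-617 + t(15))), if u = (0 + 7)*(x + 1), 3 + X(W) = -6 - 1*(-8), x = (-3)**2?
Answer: 9373945/1697 ≈ 5523.8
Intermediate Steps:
x = 9
X(W) = -1 (X(W) = -3 + (-6 - 1*(-8)) = -3 + (-6 + 8) = -3 + 2 = -1)
u = 70 (u = (0 + 7)*(9 + 1) = 7*10 = 70)
t(J) = -68 (t(J) = 2 - 1*70 = 2 - 70 = -68)
-9373945/(X(34)*1012 + (-617 + t(15))) = -9373945/(-1*1012 + (-617 - 68)) = -9373945/(-1012 - 685) = -9373945/(-1697) = -9373945*(-1/1697) = 9373945/1697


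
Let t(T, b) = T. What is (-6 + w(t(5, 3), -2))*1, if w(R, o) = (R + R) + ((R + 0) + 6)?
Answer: 15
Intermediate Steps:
w(R, o) = 6 + 3*R (w(R, o) = 2*R + (R + 6) = 2*R + (6 + R) = 6 + 3*R)
(-6 + w(t(5, 3), -2))*1 = (-6 + (6 + 3*5))*1 = (-6 + (6 + 15))*1 = (-6 + 21)*1 = 15*1 = 15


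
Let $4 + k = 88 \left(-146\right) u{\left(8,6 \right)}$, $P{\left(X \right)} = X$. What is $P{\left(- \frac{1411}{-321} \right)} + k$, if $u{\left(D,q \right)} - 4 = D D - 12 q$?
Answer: $\frac{16496959}{321} \approx 51392.0$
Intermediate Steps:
$u{\left(D,q \right)} = 4 + D^{2} - 12 q$ ($u{\left(D,q \right)} = 4 + \left(D D - 12 q\right) = 4 + \left(D^{2} - 12 q\right) = 4 + D^{2} - 12 q$)
$k = 51388$ ($k = -4 + 88 \left(-146\right) \left(4 + 8^{2} - 72\right) = -4 - 12848 \left(4 + 64 - 72\right) = -4 - -51392 = -4 + 51392 = 51388$)
$P{\left(- \frac{1411}{-321} \right)} + k = - \frac{1411}{-321} + 51388 = \left(-1411\right) \left(- \frac{1}{321}\right) + 51388 = \frac{1411}{321} + 51388 = \frac{16496959}{321}$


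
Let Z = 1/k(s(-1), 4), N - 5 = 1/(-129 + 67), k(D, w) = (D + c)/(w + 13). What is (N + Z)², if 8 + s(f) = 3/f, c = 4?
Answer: 1229881/188356 ≈ 6.5296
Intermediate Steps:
s(f) = -8 + 3/f
k(D, w) = (4 + D)/(13 + w) (k(D, w) = (D + 4)/(w + 13) = (4 + D)/(13 + w))
N = 309/62 (N = 5 + 1/(-129 + 67) = 5 + 1/(-62) = 5 - 1/62 = 309/62 ≈ 4.9839)
Z = -17/7 (Z = 1/((4 + (-8 + 3/(-1)))/(13 + 4)) = 1/((4 + (-8 + 3*(-1)))/17) = 1/((4 + (-8 - 3))/17) = 1/((4 - 11)/17) = 1/((1/17)*(-7)) = 1/(-7/17) = -17/7 ≈ -2.4286)
(N + Z)² = (309/62 - 17/7)² = (1109/434)² = 1229881/188356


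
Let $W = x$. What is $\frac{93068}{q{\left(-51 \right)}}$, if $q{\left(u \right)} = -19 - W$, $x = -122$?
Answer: $\frac{93068}{103} \approx 903.57$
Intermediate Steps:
$W = -122$
$q{\left(u \right)} = 103$ ($q{\left(u \right)} = -19 - -122 = -19 + 122 = 103$)
$\frac{93068}{q{\left(-51 \right)}} = \frac{93068}{103}$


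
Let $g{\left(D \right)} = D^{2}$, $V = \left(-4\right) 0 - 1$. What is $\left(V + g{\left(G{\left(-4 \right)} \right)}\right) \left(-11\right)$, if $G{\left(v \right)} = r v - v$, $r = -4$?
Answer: $-4389$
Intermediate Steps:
$V = -1$ ($V = 0 - 1 = -1$)
$G{\left(v \right)} = - 5 v$ ($G{\left(v \right)} = - 4 v - v = - 5 v$)
$\left(V + g{\left(G{\left(-4 \right)} \right)}\right) \left(-11\right) = \left(-1 + \left(\left(-5\right) \left(-4\right)\right)^{2}\right) \left(-11\right) = \left(-1 + 20^{2}\right) \left(-11\right) = \left(-1 + 400\right) \left(-11\right) = 399 \left(-11\right) = -4389$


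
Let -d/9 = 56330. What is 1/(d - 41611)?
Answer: -1/548581 ≈ -1.8229e-6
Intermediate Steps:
d = -506970 (d = -9*56330 = -506970)
1/(d - 41611) = 1/(-506970 - 41611) = 1/(-548581) = -1/548581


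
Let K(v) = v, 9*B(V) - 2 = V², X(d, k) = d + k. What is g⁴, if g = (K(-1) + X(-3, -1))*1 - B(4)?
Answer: 2401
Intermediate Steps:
B(V) = 2/9 + V²/9
g = -7 (g = (-1 + (-3 - 1))*1 - (2/9 + (⅑)*4²) = (-1 - 4)*1 - (2/9 + (⅑)*16) = -5*1 - (2/9 + 16/9) = -5 - 1*2 = -5 - 2 = -7)
g⁴ = (-7)⁴ = 2401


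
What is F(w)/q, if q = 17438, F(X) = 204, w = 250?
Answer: 102/8719 ≈ 0.011699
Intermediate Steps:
F(w)/q = 204/17438 = 204*(1/17438) = 102/8719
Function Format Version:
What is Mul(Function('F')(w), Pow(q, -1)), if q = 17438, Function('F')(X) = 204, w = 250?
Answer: Rational(102, 8719) ≈ 0.011699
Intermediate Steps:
Mul(Function('F')(w), Pow(q, -1)) = Mul(204, Pow(17438, -1)) = Mul(204, Rational(1, 17438)) = Rational(102, 8719)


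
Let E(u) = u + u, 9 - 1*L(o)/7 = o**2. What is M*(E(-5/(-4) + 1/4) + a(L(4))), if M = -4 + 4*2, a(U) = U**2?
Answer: 9616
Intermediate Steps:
L(o) = 63 - 7*o**2
E(u) = 2*u
M = 4 (M = -4 + 8 = 4)
M*(E(-5/(-4) + 1/4) + a(L(4))) = 4*(2*(-5/(-4) + 1/4) + (63 - 7*4**2)**2) = 4*(2*(-5*(-1/4) + 1*(1/4)) + (63 - 7*16)**2) = 4*(2*(5/4 + 1/4) + (63 - 112)**2) = 4*(2*(3/2) + (-49)**2) = 4*(3 + 2401) = 4*2404 = 9616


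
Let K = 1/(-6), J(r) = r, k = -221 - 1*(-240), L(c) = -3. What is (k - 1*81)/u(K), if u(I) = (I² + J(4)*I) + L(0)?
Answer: 2232/131 ≈ 17.038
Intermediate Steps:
k = 19 (k = -221 + 240 = 19)
K = -⅙ (K = 1*(-⅙) = -⅙ ≈ -0.16667)
u(I) = -3 + I² + 4*I (u(I) = (I² + 4*I) - 3 = -3 + I² + 4*I)
(k - 1*81)/u(K) = (19 - 1*81)/(-3 + (-⅙)² + 4*(-⅙)) = (19 - 81)/(-3 + 1/36 - ⅔) = -62/(-131/36) = -62*(-36/131) = 2232/131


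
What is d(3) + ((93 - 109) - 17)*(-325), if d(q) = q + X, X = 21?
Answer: 10749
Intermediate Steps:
d(q) = 21 + q (d(q) = q + 21 = 21 + q)
d(3) + ((93 - 109) - 17)*(-325) = (21 + 3) + ((93 - 109) - 17)*(-325) = 24 + (-16 - 17)*(-325) = 24 - 33*(-325) = 24 + 10725 = 10749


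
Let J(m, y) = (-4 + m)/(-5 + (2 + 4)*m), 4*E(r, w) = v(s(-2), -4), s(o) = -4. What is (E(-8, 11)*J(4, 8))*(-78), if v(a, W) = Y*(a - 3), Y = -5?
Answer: 0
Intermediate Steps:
v(a, W) = 15 - 5*a (v(a, W) = -5*(a - 3) = -5*(-3 + a) = 15 - 5*a)
E(r, w) = 35/4 (E(r, w) = (15 - 5*(-4))/4 = (15 + 20)/4 = (¼)*35 = 35/4)
J(m, y) = (-4 + m)/(-5 + 6*m)
(E(-8, 11)*J(4, 8))*(-78) = (35*((-4 + 4)/(-5 + 6*4))/4)*(-78) = (35*(0/(-5 + 24))/4)*(-78) = (35*(0/19)/4)*(-78) = (35*((1/19)*0)/4)*(-78) = ((35/4)*0)*(-78) = 0*(-78) = 0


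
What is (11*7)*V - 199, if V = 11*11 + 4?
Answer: 9426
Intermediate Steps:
V = 125 (V = 121 + 4 = 125)
(11*7)*V - 199 = (11*7)*125 - 199 = 77*125 - 199 = 9625 - 199 = 9426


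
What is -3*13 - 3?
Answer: -42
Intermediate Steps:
-3*13 - 3 = -39 - 3 = -42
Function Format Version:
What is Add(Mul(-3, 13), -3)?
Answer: -42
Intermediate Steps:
Add(Mul(-3, 13), -3) = Add(-39, -3) = -42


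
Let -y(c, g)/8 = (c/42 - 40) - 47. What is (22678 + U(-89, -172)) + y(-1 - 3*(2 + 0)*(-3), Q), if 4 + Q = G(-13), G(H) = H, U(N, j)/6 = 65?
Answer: 498976/21 ≈ 23761.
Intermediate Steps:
U(N, j) = 390 (U(N, j) = 6*65 = 390)
Q = -17 (Q = -4 - 13 = -17)
y(c, g) = 696 - 4*c/21 (y(c, g) = -8*((c/42 - 40) - 47) = -8*((-40 + c/42) - 47) = -8*(-87 + c/42) = 696 - 4*c/21)
(22678 + U(-89, -172)) + y(-1 - 3*(2 + 0)*(-3), Q) = (22678 + 390) + (696 - 4*(-1 - 3*(2 + 0)*(-3))/21) = 23068 + (696 - 4*(-1 - 3*2*(-3))/21) = 23068 + (696 - 4*(-1 - 6*(-3))/21) = 23068 + (696 - 4*(-1 + 18)/21) = 23068 + (696 - 4/21*17) = 23068 + (696 - 68/21) = 23068 + 14548/21 = 498976/21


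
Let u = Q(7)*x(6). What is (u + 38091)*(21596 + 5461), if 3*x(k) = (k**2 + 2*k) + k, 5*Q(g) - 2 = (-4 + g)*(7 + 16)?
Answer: 5187719781/5 ≈ 1.0375e+9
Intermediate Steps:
Q(g) = -18 + 23*g/5 (Q(g) = 2/5 + ((-4 + g)*(7 + 16))/5 = 2/5 + ((-4 + g)*23)/5 = 2/5 + (-92 + 23*g)/5 = 2/5 + (-92/5 + 23*g/5) = -18 + 23*g/5)
x(k) = k + k**2/3 (x(k) = ((k**2 + 2*k) + k)/3 = (k**2 + 3*k)/3 = k + k**2/3)
u = 1278/5 (u = (-18 + (23/5)*7)*((1/3)*6*(3 + 6)) = (-18 + 161/5)*((1/3)*6*9) = (71/5)*18 = 1278/5 ≈ 255.60)
(u + 38091)*(21596 + 5461) = (1278/5 + 38091)*(21596 + 5461) = (191733/5)*27057 = 5187719781/5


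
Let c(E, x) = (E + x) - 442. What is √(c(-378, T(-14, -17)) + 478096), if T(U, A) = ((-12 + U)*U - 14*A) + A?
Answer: √477861 ≈ 691.28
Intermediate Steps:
T(U, A) = -13*A + U*(-12 + U) (T(U, A) = (U*(-12 + U) - 14*A) + A = (-14*A + U*(-12 + U)) + A = -13*A + U*(-12 + U))
c(E, x) = -442 + E + x
√(c(-378, T(-14, -17)) + 478096) = √((-442 - 378 + ((-14)² - 13*(-17) - 12*(-14))) + 478096) = √((-442 - 378 + (196 + 221 + 168)) + 478096) = √((-442 - 378 + 585) + 478096) = √(-235 + 478096) = √477861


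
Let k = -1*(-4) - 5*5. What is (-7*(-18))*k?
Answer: -2646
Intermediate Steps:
k = -21 (k = 4 - 25 = -21)
(-7*(-18))*k = -7*(-18)*(-21) = 126*(-21) = -2646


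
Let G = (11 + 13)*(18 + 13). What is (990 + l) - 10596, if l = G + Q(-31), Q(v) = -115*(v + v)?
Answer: -1732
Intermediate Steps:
Q(v) = -230*v
G = 744 (G = 24*31 = 744)
l = 7874 (l = 744 - 230*(-31) = 744 + 7130 = 7874)
(990 + l) - 10596 = (990 + 7874) - 10596 = 8864 - 10596 = -1732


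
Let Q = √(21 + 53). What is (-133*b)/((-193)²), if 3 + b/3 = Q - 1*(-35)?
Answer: -12768/37249 - 399*√74/37249 ≈ -0.43492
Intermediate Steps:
Q = √74 ≈ 8.6023
b = 96 + 3*√74 (b = -9 + 3*(√74 - 1*(-35)) = -9 + 3*(√74 + 35) = -9 + 3*(35 + √74) = -9 + (105 + 3*√74) = 96 + 3*√74 ≈ 121.81)
(-133*b)/((-193)²) = (-133*(96 + 3*√74))/((-193)²) = (-12768 - 399*√74)/37249 = (-12768 - 399*√74)*(1/37249) = -12768/37249 - 399*√74/37249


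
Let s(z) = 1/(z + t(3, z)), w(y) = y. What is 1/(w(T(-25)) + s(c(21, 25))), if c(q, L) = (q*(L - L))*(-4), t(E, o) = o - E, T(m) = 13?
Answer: 3/38 ≈ 0.078947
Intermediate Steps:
c(q, L) = 0 (c(q, L) = (q*0)*(-4) = 0*(-4) = 0)
s(z) = 1/(-3 + 2*z) (s(z) = 1/(z + (z - 1*3)) = 1/(z + (z - 3)) = 1/(z + (-3 + z)) = 1/(-3 + 2*z))
1/(w(T(-25)) + s(c(21, 25))) = 1/(13 + 1/(-3 + 2*0)) = 1/(13 + 1/(-3 + 0)) = 1/(13 + 1/(-3)) = 1/(13 - ⅓) = 1/(38/3) = 3/38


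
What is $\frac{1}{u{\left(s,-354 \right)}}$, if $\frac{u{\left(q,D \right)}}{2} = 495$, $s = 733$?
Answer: $\frac{1}{990} \approx 0.0010101$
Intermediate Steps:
$u{\left(q,D \right)} = 990$ ($u{\left(q,D \right)} = 2 \cdot 495 = 990$)
$\frac{1}{u{\left(s,-354 \right)}} = \frac{1}{990}$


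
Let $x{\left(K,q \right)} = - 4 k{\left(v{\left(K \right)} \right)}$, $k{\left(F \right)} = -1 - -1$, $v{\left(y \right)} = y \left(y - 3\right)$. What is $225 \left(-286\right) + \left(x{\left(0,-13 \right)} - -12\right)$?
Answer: $-64338$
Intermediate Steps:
$v{\left(y \right)} = y \left(-3 + y\right)$
$k{\left(F \right)} = 0$ ($k{\left(F \right)} = -1 + 1 = 0$)
$x{\left(K,q \right)} = 0$ ($x{\left(K,q \right)} = \left(-4\right) 0 = 0$)
$225 \left(-286\right) + \left(x{\left(0,-13 \right)} - -12\right) = 225 \left(-286\right) + \left(0 - -12\right) = -64350 + \left(0 + 12\right) = -64350 + 12 = -64338$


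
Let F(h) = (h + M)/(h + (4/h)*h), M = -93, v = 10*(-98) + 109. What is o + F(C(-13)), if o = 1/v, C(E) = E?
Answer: 92317/7839 ≈ 11.777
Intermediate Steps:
v = -871 (v = -980 + 109 = -871)
F(h) = (-93 + h)/(4 + h) (F(h) = (h - 93)/(h + (4/h)*h) = (-93 + h)/(h + 4) = (-93 + h)/(4 + h))
o = -1/871 (o = 1/(-871) = -1/871 ≈ -0.0011481)
o + F(C(-13)) = -1/871 + (-93 - 13)/(4 - 13) = -1/871 - 106/(-9) = -1/871 - 1/9*(-106) = -1/871 + 106/9 = 92317/7839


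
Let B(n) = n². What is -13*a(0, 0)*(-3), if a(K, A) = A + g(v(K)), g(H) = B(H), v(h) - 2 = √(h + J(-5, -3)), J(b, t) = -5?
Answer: -39 + 156*I*√5 ≈ -39.0 + 348.83*I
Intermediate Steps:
v(h) = 2 + √(-5 + h) (v(h) = 2 + √(h - 5) = 2 + √(-5 + h))
g(H) = H²
a(K, A) = A + (2 + √(-5 + K))²
-13*a(0, 0)*(-3) = -13*(0 + (2 + √(-5 + 0))²)*(-3) = -13*(0 + (2 + √(-5))²)*(-3) = -13*(0 + (2 + I*√5)²)*(-3) = -13*(2 + I*√5)²*(-3) = 39*(2 + I*√5)²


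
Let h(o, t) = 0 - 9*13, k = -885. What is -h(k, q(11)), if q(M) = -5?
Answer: 117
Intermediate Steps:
h(o, t) = -117 (h(o, t) = 0 - 117 = -117)
-h(k, q(11)) = -1*(-117) = 117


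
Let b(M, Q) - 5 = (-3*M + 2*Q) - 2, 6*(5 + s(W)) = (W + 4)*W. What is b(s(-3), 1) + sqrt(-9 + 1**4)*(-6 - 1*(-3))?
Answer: 43/2 - 6*I*sqrt(2) ≈ 21.5 - 8.4853*I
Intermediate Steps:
s(W) = -5 + W*(4 + W)/6 (s(W) = -5 + ((W + 4)*W)/6 = -5 + ((4 + W)*W)/6 = -5 + (W*(4 + W))/6 = -5 + W*(4 + W)/6)
b(M, Q) = 3 - 3*M + 2*Q (b(M, Q) = 5 + ((-3*M + 2*Q) - 2) = 5 + (-2 - 3*M + 2*Q) = 3 - 3*M + 2*Q)
b(s(-3), 1) + sqrt(-9 + 1**4)*(-6 - 1*(-3)) = (3 - 3*(-5 + (1/6)*(-3)**2 + (2/3)*(-3)) + 2*1) + sqrt(-9 + 1**4)*(-6 - 1*(-3)) = (3 - 3*(-5 + (1/6)*9 - 2) + 2) + sqrt(-9 + 1)*(-6 + 3) = (3 - 3*(-5 + 3/2 - 2) + 2) + sqrt(-8)*(-3) = (3 - 3*(-11/2) + 2) + (2*I*sqrt(2))*(-3) = (3 + 33/2 + 2) - 6*I*sqrt(2) = 43/2 - 6*I*sqrt(2)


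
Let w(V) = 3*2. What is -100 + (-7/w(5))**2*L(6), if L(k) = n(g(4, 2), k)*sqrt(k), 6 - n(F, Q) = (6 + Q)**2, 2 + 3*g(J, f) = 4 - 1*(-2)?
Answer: -100 - 1127*sqrt(6)/6 ≈ -560.10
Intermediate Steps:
w(V) = 6
g(J, f) = 4/3 (g(J, f) = -2/3 + (4 - 1*(-2))/3 = -2/3 + (4 + 2)/3 = -2/3 + (1/3)*6 = -2/3 + 2 = 4/3)
n(F, Q) = 6 - (6 + Q)**2
L(k) = sqrt(k)*(6 - (6 + k)**2) (L(k) = (6 - (6 + k)**2)*sqrt(k) = sqrt(k)*(6 - (6 + k)**2))
-100 + (-7/w(5))**2*L(6) = -100 + (-7/6)**2*(sqrt(6)*(6 - (6 + 6)**2)) = -100 + (-7*1/6)**2*(sqrt(6)*(6 - 1*12**2)) = -100 + (-7/6)**2*(sqrt(6)*(6 - 1*144)) = -100 + 49*(sqrt(6)*(6 - 144))/36 = -100 + 49*(sqrt(6)*(-138))/36 = -100 + 49*(-138*sqrt(6))/36 = -100 - 1127*sqrt(6)/6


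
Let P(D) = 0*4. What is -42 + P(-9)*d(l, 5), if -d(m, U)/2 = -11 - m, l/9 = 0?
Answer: -42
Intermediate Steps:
l = 0 (l = 9*0 = 0)
d(m, U) = 22 + 2*m (d(m, U) = -2*(-11 - m) = 22 + 2*m)
P(D) = 0
-42 + P(-9)*d(l, 5) = -42 + 0*(22 + 2*0) = -42 + 0*(22 + 0) = -42 + 0*22 = -42 + 0 = -42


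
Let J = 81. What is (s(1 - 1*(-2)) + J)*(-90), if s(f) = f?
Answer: -7560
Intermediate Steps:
(s(1 - 1*(-2)) + J)*(-90) = ((1 - 1*(-2)) + 81)*(-90) = ((1 + 2) + 81)*(-90) = (3 + 81)*(-90) = 84*(-90) = -7560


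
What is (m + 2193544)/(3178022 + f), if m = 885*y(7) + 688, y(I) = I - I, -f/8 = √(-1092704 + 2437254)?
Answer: 1743329392276/2524934445321 + 21942320*√53782/2524934445321 ≈ 0.69246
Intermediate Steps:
f = -40*√53782 (f = -8*√(-1092704 + 2437254) = -40*√53782 ≈ -9276.4)
y(I) = 0
m = 688 (m = 885*0 + 688 = 0 + 688 = 688)
(m + 2193544)/(3178022 + f) = (688 + 2193544)/(3178022 - 40*√53782) = 2194232/(3178022 - 40*√53782)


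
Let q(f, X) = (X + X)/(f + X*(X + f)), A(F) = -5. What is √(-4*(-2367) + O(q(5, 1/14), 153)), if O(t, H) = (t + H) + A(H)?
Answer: 2*√2655468161/1051 ≈ 98.061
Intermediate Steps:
q(f, X) = 2*X/(f + X*(X + f)) (q(f, X) = (2*X)/(f + X*(X + f)) = 2*X/(f + X*(X + f)))
O(t, H) = -5 + H + t (O(t, H) = (t + H) - 5 = (H + t) - 5 = -5 + H + t)
√(-4*(-2367) + O(q(5, 1/14), 153)) = √(-4*(-2367) + (-5 + 153 + 2/(14*(5 + (1/14)² + 5/14)))) = √(9468 + (-5 + 153 + 2*(1/14)/(5 + (1/14)² + (1/14)*5))) = √(9468 + (-5 + 153 + 2*(1/14)/(5 + 1/196 + 5/14))) = √(9468 + (-5 + 153 + 2*(1/14)/(1051/196))) = √(9468 + (-5 + 153 + 2*(1/14)*(196/1051))) = √(9468 + (-5 + 153 + 28/1051)) = √(9468 + 155576/1051) = √(10106444/1051) = 2*√2655468161/1051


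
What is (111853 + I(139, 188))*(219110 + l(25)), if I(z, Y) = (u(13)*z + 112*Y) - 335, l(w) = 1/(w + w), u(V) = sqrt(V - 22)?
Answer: 726207294787/25 + 4568443917*I/50 ≈ 2.9048e+10 + 9.1369e+7*I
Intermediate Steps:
u(V) = sqrt(-22 + V)
l(w) = 1/(2*w)
I(z, Y) = -335 + 112*Y + 3*I*z (I(z, Y) = (sqrt(-22 + 13)*z + 112*Y) - 335 = (sqrt(-9)*z + 112*Y) - 335 = ((3*I)*z + 112*Y) - 335 = (3*I*z + 112*Y) - 335 = (112*Y + 3*I*z) - 335 = -335 + 112*Y + 3*I*z)
(111853 + I(139, 188))*(219110 + l(25)) = (111853 + (-335 + 112*188 + 3*I*139))*(219110 + (1/2)/25) = (111853 + (-335 + 21056 + 417*I))*(219110 + (1/2)*(1/25)) = (111853 + (20721 + 417*I))*(219110 + 1/50) = (132574 + 417*I)*(10955501/50) = 726207294787/25 + 4568443917*I/50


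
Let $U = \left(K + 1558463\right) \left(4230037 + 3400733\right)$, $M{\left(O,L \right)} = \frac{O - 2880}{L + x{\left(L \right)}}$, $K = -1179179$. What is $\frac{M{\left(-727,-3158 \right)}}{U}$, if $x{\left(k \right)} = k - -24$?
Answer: $\frac{3607}{18210488670934560} \approx 1.9807 \cdot 10^{-13}$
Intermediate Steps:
$x{\left(k \right)} = 24 + k$ ($x{\left(k \right)} = k + 24 = 24 + k$)
$M{\left(O,L \right)} = \frac{-2880 + O}{24 + 2 L}$ ($M{\left(O,L \right)} = \frac{O - 2880}{L + \left(24 + L\right)} = \frac{-2880 + O}{24 + 2 L}$)
$U = 2894228968680$ ($U = \left(-1179179 + 1558463\right) \left(4230037 + 3400733\right) = 379284 \cdot 7630770 = 2894228968680$)
$\frac{M{\left(-727,-3158 \right)}}{U} = \frac{\frac{1}{2} \frac{1}{12 - 3158} \left(-2880 - 727\right)}{2894228968680} = \frac{1}{2} \frac{1}{-3146} \left(-3607\right) \frac{1}{2894228968680} = \frac{1}{2} \left(- \frac{1}{3146}\right) \left(-3607\right) \frac{1}{2894228968680} = \frac{3607}{6292} \cdot \frac{1}{2894228968680} = \frac{3607}{18210488670934560}$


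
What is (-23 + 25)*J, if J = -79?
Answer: -158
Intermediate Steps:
(-23 + 25)*J = (-23 + 25)*(-79) = 2*(-79) = -158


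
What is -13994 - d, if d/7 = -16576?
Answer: 102038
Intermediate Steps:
d = -116032 (d = 7*(-16576) = -116032)
-13994 - d = -13994 - 1*(-116032) = -13994 + 116032 = 102038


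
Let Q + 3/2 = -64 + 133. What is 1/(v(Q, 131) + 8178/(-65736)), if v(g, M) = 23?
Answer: 10956/250625 ≈ 0.043715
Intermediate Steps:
Q = 135/2 (Q = -3/2 + (-64 + 133) = -3/2 + 69 = 135/2 ≈ 67.500)
1/(v(Q, 131) + 8178/(-65736)) = 1/(23 + 8178/(-65736)) = 1/(23 + 8178*(-1/65736)) = 1/(23 - 1363/10956) = 1/(250625/10956) = 10956/250625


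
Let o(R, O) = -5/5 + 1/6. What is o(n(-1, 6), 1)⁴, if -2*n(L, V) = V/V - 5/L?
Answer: 625/1296 ≈ 0.48225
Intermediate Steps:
n(L, V) = -½ + 5/(2*L) (n(L, V) = -(V/V - 5/L)/2 = -(1 - 5/L)/2 = -½ + 5/(2*L))
o(R, O) = -⅚ (o(R, O) = -5*⅕ + 1*(⅙) = -1 + ⅙ = -⅚)
o(n(-1, 6), 1)⁴ = (-⅚)⁴ = 625/1296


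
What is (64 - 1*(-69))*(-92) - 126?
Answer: -12362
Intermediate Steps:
(64 - 1*(-69))*(-92) - 126 = (64 + 69)*(-92) - 126 = 133*(-92) - 126 = -12236 - 126 = -12362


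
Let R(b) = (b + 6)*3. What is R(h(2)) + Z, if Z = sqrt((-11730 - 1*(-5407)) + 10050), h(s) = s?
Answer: 24 + sqrt(3727) ≈ 85.049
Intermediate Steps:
R(b) = 18 + 3*b (R(b) = (6 + b)*3 = 18 + 3*b)
Z = sqrt(3727) (Z = sqrt((-11730 + 5407) + 10050) = sqrt(-6323 + 10050) = sqrt(3727) ≈ 61.049)
R(h(2)) + Z = (18 + 3*2) + sqrt(3727) = (18 + 6) + sqrt(3727) = 24 + sqrt(3727)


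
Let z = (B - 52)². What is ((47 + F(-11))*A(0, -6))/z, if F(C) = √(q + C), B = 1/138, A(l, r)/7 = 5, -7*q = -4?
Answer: 895068/1470875 + 19044*I*√511/10296125 ≈ 0.60853 + 0.041811*I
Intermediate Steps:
q = 4/7 (q = -⅐*(-4) = 4/7 ≈ 0.57143)
A(l, r) = 35 (A(l, r) = 7*5 = 35)
B = 1/138 ≈ 0.0072464
F(C) = √(4/7 + C)
z = 51480625/19044 (z = (1/138 - 52)² = (-7175/138)² = 51480625/19044 ≈ 2703.2)
((47 + F(-11))*A(0, -6))/z = ((47 + √(28 + 49*(-11))/7)*35)/(51480625/19044) = ((47 + √(28 - 539)/7)*35)*(19044/51480625) = ((47 + √(-511)/7)*35)*(19044/51480625) = ((47 + (I*√511)/7)*35)*(19044/51480625) = ((47 + I*√511/7)*35)*(19044/51480625) = (1645 + 5*I*√511)*(19044/51480625) = 895068/1470875 + 19044*I*√511/10296125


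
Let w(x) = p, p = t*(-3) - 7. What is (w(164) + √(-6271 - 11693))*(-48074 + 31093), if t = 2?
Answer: 220753 - 101886*I*√499 ≈ 2.2075e+5 - 2.276e+6*I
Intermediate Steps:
p = -13 (p = 2*(-3) - 7 = -6 - 7 = -13)
w(x) = -13
(w(164) + √(-6271 - 11693))*(-48074 + 31093) = (-13 + √(-6271 - 11693))*(-48074 + 31093) = (-13 + √(-17964))*(-16981) = (-13 + 6*I*√499)*(-16981) = 220753 - 101886*I*√499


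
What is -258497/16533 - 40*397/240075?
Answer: -125901437/8018505 ≈ -15.701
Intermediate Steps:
-258497/16533 - 40*397/240075 = -258497*1/16533 - 15880*1/240075 = -258497/16533 - 3176/48015 = -125901437/8018505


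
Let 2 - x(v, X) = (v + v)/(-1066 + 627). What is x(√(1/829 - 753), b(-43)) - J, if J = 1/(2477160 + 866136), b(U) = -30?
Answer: 6686591/3343296 + 4*I*√129372911/363931 ≈ 2.0 + 0.12502*I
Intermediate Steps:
J = 1/3343296 ≈ 2.9911e-7
x(v, X) = 2 + 2*v/439 (x(v, X) = 2 - (v + v)/(-1066 + 627) = 2 - 2*v/(-439) = 2 - 2*v*(-1)/439 = 2 - (-2)*v/439 = 2 + 2*v/439)
x(√(1/829 - 753), b(-43)) - J = (2 + 2*√(1/829 - 753)/439) - 1*1/3343296 = (2 + 2*√(1/829 - 753)/439) - 1/3343296 = (2 + 2*√(-624236/829)/439) - 1/3343296 = (2 + 2*(2*I*√129372911/829)/439) - 1/3343296 = (2 + 4*I*√129372911/363931) - 1/3343296 = 6686591/3343296 + 4*I*√129372911/363931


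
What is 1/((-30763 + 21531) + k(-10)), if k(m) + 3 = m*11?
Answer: -1/9345 ≈ -0.00010701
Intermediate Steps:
k(m) = -3 + 11*m (k(m) = -3 + m*11 = -3 + 11*m)
1/((-30763 + 21531) + k(-10)) = 1/((-30763 + 21531) + (-3 + 11*(-10))) = 1/(-9232 + (-3 - 110)) = 1/(-9232 - 113) = 1/(-9345) = -1/9345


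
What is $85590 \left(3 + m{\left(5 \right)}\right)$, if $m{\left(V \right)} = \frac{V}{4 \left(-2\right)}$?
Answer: $\frac{813105}{4} \approx 2.0328 \cdot 10^{5}$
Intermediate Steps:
$m{\left(V \right)} = - \frac{V}{8}$ ($m{\left(V \right)} = \frac{V}{-8} = V \left(- \frac{1}{8}\right) = - \frac{V}{8}$)
$85590 \left(3 + m{\left(5 \right)}\right) = 85590 \left(3 - \frac{5}{8}\right) = 85590 \cdot \frac{19}{8} = \frac{813105}{4}$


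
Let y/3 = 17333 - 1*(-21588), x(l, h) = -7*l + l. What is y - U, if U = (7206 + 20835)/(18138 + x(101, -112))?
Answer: 682353625/5844 ≈ 1.1676e+5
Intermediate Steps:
x(l, h) = -6*l
y = 116763 (y = 3*(17333 - 1*(-21588)) = 3*(17333 + 21588) = 3*38921 = 116763)
U = 9347/5844 (U = (7206 + 20835)/(18138 - 6*101) = 28041/(18138 - 606) = 28041/17532 = 28041*(1/17532) = 9347/5844 ≈ 1.5994)
y - U = 116763 - 1*9347/5844 = 116763 - 9347/5844 = 682353625/5844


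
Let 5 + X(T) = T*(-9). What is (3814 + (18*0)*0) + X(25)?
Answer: 3584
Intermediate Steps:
X(T) = -5 - 9*T (X(T) = -5 + T*(-9) = -5 - 9*T)
(3814 + (18*0)*0) + X(25) = (3814 + (18*0)*0) + (-5 - 9*25) = (3814 + 0*0) + (-5 - 225) = (3814 + 0) - 230 = 3814 - 230 = 3584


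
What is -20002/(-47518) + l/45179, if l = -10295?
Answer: 207236274/1073407861 ≈ 0.19306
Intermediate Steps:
-20002/(-47518) + l/45179 = -20002/(-47518) - 10295/45179 = -20002*(-1/47518) - 10295*1/45179 = 10001/23759 - 10295/45179 = 207236274/1073407861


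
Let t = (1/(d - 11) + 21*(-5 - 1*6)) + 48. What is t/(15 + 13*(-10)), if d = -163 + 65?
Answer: 19948/12535 ≈ 1.5914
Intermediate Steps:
d = -98
t = -19948/109 (t = (1/(-98 - 11) + 21*(-5 - 1*6)) + 48 = (1/(-109) + 21*(-5 - 6)) + 48 = (-1/109 + 21*(-11)) + 48 = (-1/109 - 231) + 48 = -25180/109 + 48 = -19948/109 ≈ -183.01)
t/(15 + 13*(-10)) = -19948/(109*(15 + 13*(-10))) = -19948/(109*(15 - 130)) = -19948/109/(-115) = -19948/109*(-1/115) = 19948/12535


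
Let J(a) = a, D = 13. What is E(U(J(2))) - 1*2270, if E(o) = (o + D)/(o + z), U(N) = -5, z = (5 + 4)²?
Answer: -43128/19 ≈ -2269.9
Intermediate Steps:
z = 81 (z = 9² = 81)
E(o) = (13 + o)/(81 + o) (E(o) = (o + 13)/(o + 81) = (13 + o)/(81 + o))
E(U(J(2))) - 1*2270 = (13 - 5)/(81 - 5) - 1*2270 = 8/76 - 2270 = (1/76)*8 - 2270 = 2/19 - 2270 = -43128/19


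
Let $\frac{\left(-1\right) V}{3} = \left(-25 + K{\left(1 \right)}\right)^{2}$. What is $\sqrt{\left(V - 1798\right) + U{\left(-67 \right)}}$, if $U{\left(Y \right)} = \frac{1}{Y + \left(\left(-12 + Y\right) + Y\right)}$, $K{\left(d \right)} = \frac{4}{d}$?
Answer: $\frac{11 i \sqrt{1170222}}{213} \approx 55.866 i$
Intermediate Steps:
$U{\left(Y \right)} = \frac{1}{-12 + 3 Y}$ ($U{\left(Y \right)} = \frac{1}{Y + \left(-12 + 2 Y\right)} = \frac{1}{-12 + 3 Y}$)
$V = -1323$ ($V = - 3 \left(-25 + \frac{4}{1}\right)^{2} = - 3 \left(-25 + 4 \cdot 1\right)^{2} = - 3 \left(-25 + 4\right)^{2} = - 3 \left(-21\right)^{2} = \left(-3\right) 441 = -1323$)
$\sqrt{\left(V - 1798\right) + U{\left(-67 \right)}} = \sqrt{\left(-1323 - 1798\right) + \frac{1}{3 \left(-4 - 67\right)}} = \sqrt{-3121 + \frac{1}{3 \left(-71\right)}} = \sqrt{-3121 + \frac{1}{3} \left(- \frac{1}{71}\right)} = \sqrt{-3121 - \frac{1}{213}} = \sqrt{- \frac{664774}{213}} = \frac{11 i \sqrt{1170222}}{213}$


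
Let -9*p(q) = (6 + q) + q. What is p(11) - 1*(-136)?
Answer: 1196/9 ≈ 132.89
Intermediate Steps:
p(q) = -2/3 - 2*q/9 (p(q) = -((6 + q) + q)/9 = -(6 + 2*q)/9 = -2/3 - 2*q/9)
p(11) - 1*(-136) = (-2/3 - 2/9*11) - 1*(-136) = (-2/3 - 22/9) + 136 = -28/9 + 136 = 1196/9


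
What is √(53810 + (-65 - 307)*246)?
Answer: I*√37702 ≈ 194.17*I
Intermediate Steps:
√(53810 + (-65 - 307)*246) = √(53810 - 372*246) = √(53810 - 91512) = √(-37702) = I*√37702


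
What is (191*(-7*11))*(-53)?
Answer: 779471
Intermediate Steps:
(191*(-7*11))*(-53) = (191*(-77))*(-53) = -14707*(-53) = 779471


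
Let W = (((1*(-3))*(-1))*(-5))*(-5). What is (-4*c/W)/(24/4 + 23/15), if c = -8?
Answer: 32/565 ≈ 0.056637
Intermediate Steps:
W = 75 (W = (-3*(-1)*(-5))*(-5) = (3*(-5))*(-5) = -15*(-5) = 75)
(-4*c/W)/(24/4 + 23/15) = (-(-32)/75)/(24/4 + 23/15) = (-(-32)/75)/(24*(¼) + 23*(1/15)) = (-4*(-8/75))/(6 + 23/15) = 32/(75*(113/15)) = (32/75)*(15/113) = 32/565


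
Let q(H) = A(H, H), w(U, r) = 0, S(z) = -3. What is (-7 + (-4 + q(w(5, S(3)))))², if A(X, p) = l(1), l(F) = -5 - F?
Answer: 289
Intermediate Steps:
A(X, p) = -6 (A(X, p) = -5 - 1*1 = -5 - 1 = -6)
q(H) = -6
(-7 + (-4 + q(w(5, S(3)))))² = (-7 + (-4 - 6))² = (-7 - 10)² = (-17)² = 289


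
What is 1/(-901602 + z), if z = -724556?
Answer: -1/1626158 ≈ -6.1495e-7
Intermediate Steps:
1/(-901602 + z) = 1/(-901602 - 724556) = 1/(-1626158) = -1/1626158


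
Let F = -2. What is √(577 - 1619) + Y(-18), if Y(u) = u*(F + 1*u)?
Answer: 360 + I*√1042 ≈ 360.0 + 32.28*I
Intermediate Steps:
Y(u) = u*(-2 + u) (Y(u) = u*(-2 + 1*u) = u*(-2 + u))
√(577 - 1619) + Y(-18) = √(577 - 1619) - 18*(-2 - 18) = √(-1042) - 18*(-20) = I*√1042 + 360 = 360 + I*√1042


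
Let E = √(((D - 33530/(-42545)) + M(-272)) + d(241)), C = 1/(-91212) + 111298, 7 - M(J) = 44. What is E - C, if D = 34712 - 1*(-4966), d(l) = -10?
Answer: -10151713175/91212 + √2869463564465/8509 ≈ -1.1110e+5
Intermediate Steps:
M(J) = -37 (M(J) = 7 - 1*44 = 7 - 44 = -37)
C = 10151713175/91212 (C = -1/91212 + 111298 = 10151713175/91212 ≈ 1.1130e+5)
D = 39678 (D = 34712 + 4966 = 39678)
E = √2869463564465/8509 (E = √(((39678 - 33530/(-42545)) - 37) - 10) = √(((39678 - 33530*(-1/42545)) - 37) - 10) = √(((39678 + 6706/8509) - 37) - 10) = √((337626808/8509 - 37) - 10) = √(337311975/8509 - 10) = √(337226885/8509) = √2869463564465/8509 ≈ 199.08)
E - C = √2869463564465/8509 - 1*10151713175/91212 = √2869463564465/8509 - 10151713175/91212 = -10151713175/91212 + √2869463564465/8509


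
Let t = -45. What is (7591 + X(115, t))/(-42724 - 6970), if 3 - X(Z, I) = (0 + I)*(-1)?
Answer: -7549/49694 ≈ -0.15191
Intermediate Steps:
X(Z, I) = 3 + I (X(Z, I) = 3 - (0 + I)*(-1) = 3 - I*(-1) = 3 - (-1)*I = 3 + I)
(7591 + X(115, t))/(-42724 - 6970) = (7591 + (3 - 45))/(-42724 - 6970) = (7591 - 42)/(-49694) = 7549*(-1/49694) = -7549/49694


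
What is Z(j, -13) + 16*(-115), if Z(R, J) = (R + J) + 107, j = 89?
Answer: -1657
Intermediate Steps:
Z(R, J) = 107 + J + R (Z(R, J) = (J + R) + 107 = 107 + J + R)
Z(j, -13) + 16*(-115) = (107 - 13 + 89) + 16*(-115) = 183 - 1840 = -1657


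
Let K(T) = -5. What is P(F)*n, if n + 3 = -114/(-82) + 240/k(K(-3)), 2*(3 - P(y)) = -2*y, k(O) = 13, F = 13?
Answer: 143712/533 ≈ 269.63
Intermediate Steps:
P(y) = 3 + y (P(y) = 3 - (-1)*y = 3 + y)
n = 8982/533 (n = -3 + (-114/(-82) + 240/13) = -3 + (-114*(-1/82) + 240*(1/13)) = -3 + (57/41 + 240/13) = -3 + 10581/533 = 8982/533 ≈ 16.852)
P(F)*n = (3 + 13)*(8982/533) = 16*(8982/533) = 143712/533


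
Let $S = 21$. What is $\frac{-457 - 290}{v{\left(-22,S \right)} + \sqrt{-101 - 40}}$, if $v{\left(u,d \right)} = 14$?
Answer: $- \frac{10458}{337} + \frac{747 i \sqrt{141}}{337} \approx -31.033 + 26.321 i$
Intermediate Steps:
$\frac{-457 - 290}{v{\left(-22,S \right)} + \sqrt{-101 - 40}} = \frac{-457 - 290}{14 + \sqrt{-101 - 40}} = - \frac{747}{14 + \sqrt{-141}} = - \frac{747}{14 + i \sqrt{141}}$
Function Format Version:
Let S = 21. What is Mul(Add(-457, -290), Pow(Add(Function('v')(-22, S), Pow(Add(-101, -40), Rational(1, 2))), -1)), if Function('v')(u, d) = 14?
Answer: Add(Rational(-10458, 337), Mul(Rational(747, 337), I, Pow(141, Rational(1, 2)))) ≈ Add(-31.033, Mul(26.321, I))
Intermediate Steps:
Mul(Add(-457, -290), Pow(Add(Function('v')(-22, S), Pow(Add(-101, -40), Rational(1, 2))), -1)) = Mul(Add(-457, -290), Pow(Add(14, Pow(Add(-101, -40), Rational(1, 2))), -1)) = Mul(-747, Pow(Add(14, Pow(-141, Rational(1, 2))), -1)) = Mul(-747, Pow(Add(14, Mul(I, Pow(141, Rational(1, 2)))), -1))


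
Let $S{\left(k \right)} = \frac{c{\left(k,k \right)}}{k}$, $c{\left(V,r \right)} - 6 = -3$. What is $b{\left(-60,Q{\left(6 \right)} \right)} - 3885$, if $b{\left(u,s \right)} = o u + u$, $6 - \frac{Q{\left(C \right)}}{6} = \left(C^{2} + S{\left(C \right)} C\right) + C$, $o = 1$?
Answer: $-4005$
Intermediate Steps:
$c{\left(V,r \right)} = 3$ ($c{\left(V,r \right)} = 6 - 3 = 3$)
$S{\left(k \right)} = \frac{3}{k}$
$Q{\left(C \right)} = 18 - 6 C - 6 C^{2}$ ($Q{\left(C \right)} = 36 - 6 \left(\left(C^{2} + \frac{3}{C} C\right) + C\right) = 36 - 6 \left(\left(C^{2} + 3\right) + C\right) = 36 - 6 \left(\left(3 + C^{2}\right) + C\right) = 36 - 6 \left(3 + C + C^{2}\right) = 36 - \left(18 + 6 C + 6 C^{2}\right) = 18 - 6 C - 6 C^{2}$)
$b{\left(u,s \right)} = 2 u$ ($b{\left(u,s \right)} = 1 u + u = u + u = 2 u$)
$b{\left(-60,Q{\left(6 \right)} \right)} - 3885 = 2 \left(-60\right) - 3885 = -120 - 3885 = -4005$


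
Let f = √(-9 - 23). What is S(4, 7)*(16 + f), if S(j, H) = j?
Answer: 64 + 16*I*√2 ≈ 64.0 + 22.627*I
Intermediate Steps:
f = 4*I*√2 (f = √(-32) = 4*I*√2 ≈ 5.6569*I)
S(4, 7)*(16 + f) = 4*(16 + 4*I*√2) = 64 + 16*I*√2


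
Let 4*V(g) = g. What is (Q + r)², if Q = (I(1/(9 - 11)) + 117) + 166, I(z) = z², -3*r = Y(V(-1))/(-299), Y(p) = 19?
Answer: 1033022206129/12873744 ≈ 80243.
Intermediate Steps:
V(g) = g/4
r = 19/897 (r = -19/(3*(-299)) = -19*(-1)/(3*299) = -⅓*(-19/299) = 19/897 ≈ 0.021182)
Q = 1133/4 (Q = ((1/(9 - 11))² + 117) + 166 = ((1/(-2))² + 117) + 166 = ((-½)² + 117) + 166 = (¼ + 117) + 166 = 469/4 + 166 = 1133/4 ≈ 283.25)
(Q + r)² = (1133/4 + 19/897)² = (1016377/3588)² = 1033022206129/12873744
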